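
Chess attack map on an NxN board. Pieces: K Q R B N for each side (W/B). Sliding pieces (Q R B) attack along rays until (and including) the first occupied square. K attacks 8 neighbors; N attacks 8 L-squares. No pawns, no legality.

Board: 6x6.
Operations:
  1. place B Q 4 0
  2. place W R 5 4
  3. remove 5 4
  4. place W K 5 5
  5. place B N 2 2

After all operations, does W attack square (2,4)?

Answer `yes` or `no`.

Op 1: place BQ@(4,0)
Op 2: place WR@(5,4)
Op 3: remove (5,4)
Op 4: place WK@(5,5)
Op 5: place BN@(2,2)
Per-piece attacks for W:
  WK@(5,5): attacks (5,4) (4,5) (4,4)
W attacks (2,4): no

Answer: no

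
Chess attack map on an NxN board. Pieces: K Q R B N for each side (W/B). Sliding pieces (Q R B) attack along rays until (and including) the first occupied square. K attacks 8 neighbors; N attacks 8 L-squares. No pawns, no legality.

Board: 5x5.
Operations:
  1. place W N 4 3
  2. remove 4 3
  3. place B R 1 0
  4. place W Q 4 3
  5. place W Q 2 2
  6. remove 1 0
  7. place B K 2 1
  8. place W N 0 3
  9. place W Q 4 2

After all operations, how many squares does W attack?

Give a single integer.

Op 1: place WN@(4,3)
Op 2: remove (4,3)
Op 3: place BR@(1,0)
Op 4: place WQ@(4,3)
Op 5: place WQ@(2,2)
Op 6: remove (1,0)
Op 7: place BK@(2,1)
Op 8: place WN@(0,3)
Op 9: place WQ@(4,2)
Per-piece attacks for W:
  WN@(0,3): attacks (2,4) (1,1) (2,2)
  WQ@(2,2): attacks (2,3) (2,4) (2,1) (3,2) (4,2) (1,2) (0,2) (3,3) (4,4) (3,1) (4,0) (1,3) (0,4) (1,1) (0,0) [ray(0,-1) blocked at (2,1); ray(1,0) blocked at (4,2)]
  WQ@(4,2): attacks (4,3) (4,1) (4,0) (3,2) (2,2) (3,3) (2,4) (3,1) (2,0) [ray(0,1) blocked at (4,3); ray(-1,0) blocked at (2,2)]
  WQ@(4,3): attacks (4,4) (4,2) (3,3) (2,3) (1,3) (0,3) (3,4) (3,2) (2,1) [ray(0,-1) blocked at (4,2); ray(-1,0) blocked at (0,3); ray(-1,-1) blocked at (2,1)]
Union (21 distinct): (0,0) (0,2) (0,3) (0,4) (1,1) (1,2) (1,3) (2,0) (2,1) (2,2) (2,3) (2,4) (3,1) (3,2) (3,3) (3,4) (4,0) (4,1) (4,2) (4,3) (4,4)

Answer: 21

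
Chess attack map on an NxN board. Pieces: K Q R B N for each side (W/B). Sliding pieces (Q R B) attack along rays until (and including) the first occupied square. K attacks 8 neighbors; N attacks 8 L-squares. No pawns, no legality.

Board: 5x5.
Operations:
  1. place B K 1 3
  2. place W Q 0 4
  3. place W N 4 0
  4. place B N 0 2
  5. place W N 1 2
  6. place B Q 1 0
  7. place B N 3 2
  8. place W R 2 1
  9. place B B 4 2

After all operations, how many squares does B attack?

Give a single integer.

Op 1: place BK@(1,3)
Op 2: place WQ@(0,4)
Op 3: place WN@(4,0)
Op 4: place BN@(0,2)
Op 5: place WN@(1,2)
Op 6: place BQ@(1,0)
Op 7: place BN@(3,2)
Op 8: place WR@(2,1)
Op 9: place BB@(4,2)
Per-piece attacks for B:
  BN@(0,2): attacks (1,4) (2,3) (1,0) (2,1)
  BQ@(1,0): attacks (1,1) (1,2) (2,0) (3,0) (4,0) (0,0) (2,1) (0,1) [ray(0,1) blocked at (1,2); ray(1,0) blocked at (4,0); ray(1,1) blocked at (2,1)]
  BK@(1,3): attacks (1,4) (1,2) (2,3) (0,3) (2,4) (2,2) (0,4) (0,2)
  BN@(3,2): attacks (4,4) (2,4) (1,3) (4,0) (2,0) (1,1)
  BB@(4,2): attacks (3,3) (2,4) (3,1) (2,0)
Union (20 distinct): (0,0) (0,1) (0,2) (0,3) (0,4) (1,0) (1,1) (1,2) (1,3) (1,4) (2,0) (2,1) (2,2) (2,3) (2,4) (3,0) (3,1) (3,3) (4,0) (4,4)

Answer: 20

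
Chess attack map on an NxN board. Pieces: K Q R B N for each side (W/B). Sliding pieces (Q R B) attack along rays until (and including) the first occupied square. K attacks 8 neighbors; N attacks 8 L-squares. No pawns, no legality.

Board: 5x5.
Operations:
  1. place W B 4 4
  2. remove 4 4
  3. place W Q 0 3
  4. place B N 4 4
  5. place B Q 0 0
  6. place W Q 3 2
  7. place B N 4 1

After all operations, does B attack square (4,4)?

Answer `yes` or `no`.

Answer: yes

Derivation:
Op 1: place WB@(4,4)
Op 2: remove (4,4)
Op 3: place WQ@(0,3)
Op 4: place BN@(4,4)
Op 5: place BQ@(0,0)
Op 6: place WQ@(3,2)
Op 7: place BN@(4,1)
Per-piece attacks for B:
  BQ@(0,0): attacks (0,1) (0,2) (0,3) (1,0) (2,0) (3,0) (4,0) (1,1) (2,2) (3,3) (4,4) [ray(0,1) blocked at (0,3); ray(1,1) blocked at (4,4)]
  BN@(4,1): attacks (3,3) (2,2) (2,0)
  BN@(4,4): attacks (3,2) (2,3)
B attacks (4,4): yes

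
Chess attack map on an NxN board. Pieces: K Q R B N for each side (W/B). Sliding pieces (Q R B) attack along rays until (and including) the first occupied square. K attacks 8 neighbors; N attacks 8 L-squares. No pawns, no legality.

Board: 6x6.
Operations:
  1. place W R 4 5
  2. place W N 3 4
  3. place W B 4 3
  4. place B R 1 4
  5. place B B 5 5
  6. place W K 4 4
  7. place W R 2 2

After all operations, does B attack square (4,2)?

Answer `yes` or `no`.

Answer: no

Derivation:
Op 1: place WR@(4,5)
Op 2: place WN@(3,4)
Op 3: place WB@(4,3)
Op 4: place BR@(1,4)
Op 5: place BB@(5,5)
Op 6: place WK@(4,4)
Op 7: place WR@(2,2)
Per-piece attacks for B:
  BR@(1,4): attacks (1,5) (1,3) (1,2) (1,1) (1,0) (2,4) (3,4) (0,4) [ray(1,0) blocked at (3,4)]
  BB@(5,5): attacks (4,4) [ray(-1,-1) blocked at (4,4)]
B attacks (4,2): no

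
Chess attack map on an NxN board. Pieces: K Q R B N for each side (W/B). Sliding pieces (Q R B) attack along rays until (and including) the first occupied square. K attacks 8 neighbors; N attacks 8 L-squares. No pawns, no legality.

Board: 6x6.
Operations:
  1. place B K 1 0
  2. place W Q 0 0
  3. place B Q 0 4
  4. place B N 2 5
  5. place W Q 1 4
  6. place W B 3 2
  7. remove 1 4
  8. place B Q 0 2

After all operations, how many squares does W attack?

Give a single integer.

Op 1: place BK@(1,0)
Op 2: place WQ@(0,0)
Op 3: place BQ@(0,4)
Op 4: place BN@(2,5)
Op 5: place WQ@(1,4)
Op 6: place WB@(3,2)
Op 7: remove (1,4)
Op 8: place BQ@(0,2)
Per-piece attacks for W:
  WQ@(0,0): attacks (0,1) (0,2) (1,0) (1,1) (2,2) (3,3) (4,4) (5,5) [ray(0,1) blocked at (0,2); ray(1,0) blocked at (1,0)]
  WB@(3,2): attacks (4,3) (5,4) (4,1) (5,0) (2,3) (1,4) (0,5) (2,1) (1,0) [ray(-1,-1) blocked at (1,0)]
Union (16 distinct): (0,1) (0,2) (0,5) (1,0) (1,1) (1,4) (2,1) (2,2) (2,3) (3,3) (4,1) (4,3) (4,4) (5,0) (5,4) (5,5)

Answer: 16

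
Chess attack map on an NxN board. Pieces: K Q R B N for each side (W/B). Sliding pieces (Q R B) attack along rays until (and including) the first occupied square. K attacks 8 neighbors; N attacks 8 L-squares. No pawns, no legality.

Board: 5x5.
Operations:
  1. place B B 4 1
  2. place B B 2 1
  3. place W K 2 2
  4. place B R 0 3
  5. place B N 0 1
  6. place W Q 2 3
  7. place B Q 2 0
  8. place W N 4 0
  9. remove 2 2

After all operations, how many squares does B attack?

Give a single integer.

Op 1: place BB@(4,1)
Op 2: place BB@(2,1)
Op 3: place WK@(2,2)
Op 4: place BR@(0,3)
Op 5: place BN@(0,1)
Op 6: place WQ@(2,3)
Op 7: place BQ@(2,0)
Op 8: place WN@(4,0)
Op 9: remove (2,2)
Per-piece attacks for B:
  BN@(0,1): attacks (1,3) (2,2) (2,0)
  BR@(0,3): attacks (0,4) (0,2) (0,1) (1,3) (2,3) [ray(0,-1) blocked at (0,1); ray(1,0) blocked at (2,3)]
  BQ@(2,0): attacks (2,1) (3,0) (4,0) (1,0) (0,0) (3,1) (4,2) (1,1) (0,2) [ray(0,1) blocked at (2,1); ray(1,0) blocked at (4,0)]
  BB@(2,1): attacks (3,2) (4,3) (3,0) (1,2) (0,3) (1,0) [ray(-1,1) blocked at (0,3)]
  BB@(4,1): attacks (3,2) (2,3) (3,0) [ray(-1,1) blocked at (2,3)]
Union (19 distinct): (0,0) (0,1) (0,2) (0,3) (0,4) (1,0) (1,1) (1,2) (1,3) (2,0) (2,1) (2,2) (2,3) (3,0) (3,1) (3,2) (4,0) (4,2) (4,3)

Answer: 19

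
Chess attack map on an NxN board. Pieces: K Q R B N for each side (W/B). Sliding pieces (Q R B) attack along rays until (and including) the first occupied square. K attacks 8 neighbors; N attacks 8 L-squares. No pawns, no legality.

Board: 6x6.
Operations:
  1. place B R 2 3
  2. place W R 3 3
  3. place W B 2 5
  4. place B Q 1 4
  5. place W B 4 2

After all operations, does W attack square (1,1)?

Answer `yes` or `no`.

Answer: no

Derivation:
Op 1: place BR@(2,3)
Op 2: place WR@(3,3)
Op 3: place WB@(2,5)
Op 4: place BQ@(1,4)
Op 5: place WB@(4,2)
Per-piece attacks for W:
  WB@(2,5): attacks (3,4) (4,3) (5,2) (1,4) [ray(-1,-1) blocked at (1,4)]
  WR@(3,3): attacks (3,4) (3,5) (3,2) (3,1) (3,0) (4,3) (5,3) (2,3) [ray(-1,0) blocked at (2,3)]
  WB@(4,2): attacks (5,3) (5,1) (3,3) (3,1) (2,0) [ray(-1,1) blocked at (3,3)]
W attacks (1,1): no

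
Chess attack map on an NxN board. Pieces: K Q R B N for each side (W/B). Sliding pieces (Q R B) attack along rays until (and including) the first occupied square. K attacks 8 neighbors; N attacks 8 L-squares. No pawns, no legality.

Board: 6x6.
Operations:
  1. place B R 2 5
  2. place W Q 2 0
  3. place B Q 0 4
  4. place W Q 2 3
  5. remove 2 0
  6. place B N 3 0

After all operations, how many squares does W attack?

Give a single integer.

Answer: 19

Derivation:
Op 1: place BR@(2,5)
Op 2: place WQ@(2,0)
Op 3: place BQ@(0,4)
Op 4: place WQ@(2,3)
Op 5: remove (2,0)
Op 6: place BN@(3,0)
Per-piece attacks for W:
  WQ@(2,3): attacks (2,4) (2,5) (2,2) (2,1) (2,0) (3,3) (4,3) (5,3) (1,3) (0,3) (3,4) (4,5) (3,2) (4,1) (5,0) (1,4) (0,5) (1,2) (0,1) [ray(0,1) blocked at (2,5)]
Union (19 distinct): (0,1) (0,3) (0,5) (1,2) (1,3) (1,4) (2,0) (2,1) (2,2) (2,4) (2,5) (3,2) (3,3) (3,4) (4,1) (4,3) (4,5) (5,0) (5,3)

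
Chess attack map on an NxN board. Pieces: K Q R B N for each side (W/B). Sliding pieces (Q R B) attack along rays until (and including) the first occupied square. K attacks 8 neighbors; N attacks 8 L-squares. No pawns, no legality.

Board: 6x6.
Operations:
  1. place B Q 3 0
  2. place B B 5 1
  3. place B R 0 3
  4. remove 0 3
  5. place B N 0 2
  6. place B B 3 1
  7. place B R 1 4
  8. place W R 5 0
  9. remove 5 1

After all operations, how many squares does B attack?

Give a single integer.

Answer: 24

Derivation:
Op 1: place BQ@(3,0)
Op 2: place BB@(5,1)
Op 3: place BR@(0,3)
Op 4: remove (0,3)
Op 5: place BN@(0,2)
Op 6: place BB@(3,1)
Op 7: place BR@(1,4)
Op 8: place WR@(5,0)
Op 9: remove (5,1)
Per-piece attacks for B:
  BN@(0,2): attacks (1,4) (2,3) (1,0) (2,1)
  BR@(1,4): attacks (1,5) (1,3) (1,2) (1,1) (1,0) (2,4) (3,4) (4,4) (5,4) (0,4)
  BQ@(3,0): attacks (3,1) (4,0) (5,0) (2,0) (1,0) (0,0) (4,1) (5,2) (2,1) (1,2) (0,3) [ray(0,1) blocked at (3,1); ray(1,0) blocked at (5,0)]
  BB@(3,1): attacks (4,2) (5,3) (4,0) (2,2) (1,3) (0,4) (2,0)
Union (24 distinct): (0,0) (0,3) (0,4) (1,0) (1,1) (1,2) (1,3) (1,4) (1,5) (2,0) (2,1) (2,2) (2,3) (2,4) (3,1) (3,4) (4,0) (4,1) (4,2) (4,4) (5,0) (5,2) (5,3) (5,4)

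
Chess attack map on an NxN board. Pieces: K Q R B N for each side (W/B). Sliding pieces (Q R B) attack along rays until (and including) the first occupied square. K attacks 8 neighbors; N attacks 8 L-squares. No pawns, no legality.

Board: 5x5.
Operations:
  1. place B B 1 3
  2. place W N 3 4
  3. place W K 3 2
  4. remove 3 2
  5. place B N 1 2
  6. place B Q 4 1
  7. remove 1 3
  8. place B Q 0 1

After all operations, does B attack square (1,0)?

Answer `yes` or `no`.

Op 1: place BB@(1,3)
Op 2: place WN@(3,4)
Op 3: place WK@(3,2)
Op 4: remove (3,2)
Op 5: place BN@(1,2)
Op 6: place BQ@(4,1)
Op 7: remove (1,3)
Op 8: place BQ@(0,1)
Per-piece attacks for B:
  BQ@(0,1): attacks (0,2) (0,3) (0,4) (0,0) (1,1) (2,1) (3,1) (4,1) (1,2) (1,0) [ray(1,0) blocked at (4,1); ray(1,1) blocked at (1,2)]
  BN@(1,2): attacks (2,4) (3,3) (0,4) (2,0) (3,1) (0,0)
  BQ@(4,1): attacks (4,2) (4,3) (4,4) (4,0) (3,1) (2,1) (1,1) (0,1) (3,2) (2,3) (1,4) (3,0) [ray(-1,0) blocked at (0,1)]
B attacks (1,0): yes

Answer: yes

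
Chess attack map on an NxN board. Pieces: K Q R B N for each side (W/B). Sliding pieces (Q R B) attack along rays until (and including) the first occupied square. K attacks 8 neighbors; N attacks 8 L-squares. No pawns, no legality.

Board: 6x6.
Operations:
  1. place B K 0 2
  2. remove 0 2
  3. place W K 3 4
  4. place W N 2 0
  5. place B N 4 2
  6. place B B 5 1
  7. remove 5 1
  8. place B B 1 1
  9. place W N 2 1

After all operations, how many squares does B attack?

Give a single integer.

Op 1: place BK@(0,2)
Op 2: remove (0,2)
Op 3: place WK@(3,4)
Op 4: place WN@(2,0)
Op 5: place BN@(4,2)
Op 6: place BB@(5,1)
Op 7: remove (5,1)
Op 8: place BB@(1,1)
Op 9: place WN@(2,1)
Per-piece attacks for B:
  BB@(1,1): attacks (2,2) (3,3) (4,4) (5,5) (2,0) (0,2) (0,0) [ray(1,-1) blocked at (2,0)]
  BN@(4,2): attacks (5,4) (3,4) (2,3) (5,0) (3,0) (2,1)
Union (13 distinct): (0,0) (0,2) (2,0) (2,1) (2,2) (2,3) (3,0) (3,3) (3,4) (4,4) (5,0) (5,4) (5,5)

Answer: 13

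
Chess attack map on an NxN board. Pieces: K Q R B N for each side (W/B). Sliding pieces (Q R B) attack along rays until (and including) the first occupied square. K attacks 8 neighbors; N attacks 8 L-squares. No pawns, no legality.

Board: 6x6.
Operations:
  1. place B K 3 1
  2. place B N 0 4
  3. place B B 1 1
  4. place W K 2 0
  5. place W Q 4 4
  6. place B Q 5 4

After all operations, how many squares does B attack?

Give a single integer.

Answer: 23

Derivation:
Op 1: place BK@(3,1)
Op 2: place BN@(0,4)
Op 3: place BB@(1,1)
Op 4: place WK@(2,0)
Op 5: place WQ@(4,4)
Op 6: place BQ@(5,4)
Per-piece attacks for B:
  BN@(0,4): attacks (2,5) (1,2) (2,3)
  BB@(1,1): attacks (2,2) (3,3) (4,4) (2,0) (0,2) (0,0) [ray(1,1) blocked at (4,4); ray(1,-1) blocked at (2,0)]
  BK@(3,1): attacks (3,2) (3,0) (4,1) (2,1) (4,2) (4,0) (2,2) (2,0)
  BQ@(5,4): attacks (5,5) (5,3) (5,2) (5,1) (5,0) (4,4) (4,5) (4,3) (3,2) (2,1) (1,0) [ray(-1,0) blocked at (4,4)]
Union (23 distinct): (0,0) (0,2) (1,0) (1,2) (2,0) (2,1) (2,2) (2,3) (2,5) (3,0) (3,2) (3,3) (4,0) (4,1) (4,2) (4,3) (4,4) (4,5) (5,0) (5,1) (5,2) (5,3) (5,5)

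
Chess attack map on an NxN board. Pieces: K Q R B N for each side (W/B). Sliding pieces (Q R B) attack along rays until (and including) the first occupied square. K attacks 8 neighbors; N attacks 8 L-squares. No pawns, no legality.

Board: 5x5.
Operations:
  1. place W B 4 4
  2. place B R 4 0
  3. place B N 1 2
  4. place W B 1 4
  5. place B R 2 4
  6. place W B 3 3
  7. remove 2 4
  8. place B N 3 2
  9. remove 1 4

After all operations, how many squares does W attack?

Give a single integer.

Answer: 7

Derivation:
Op 1: place WB@(4,4)
Op 2: place BR@(4,0)
Op 3: place BN@(1,2)
Op 4: place WB@(1,4)
Op 5: place BR@(2,4)
Op 6: place WB@(3,3)
Op 7: remove (2,4)
Op 8: place BN@(3,2)
Op 9: remove (1,4)
Per-piece attacks for W:
  WB@(3,3): attacks (4,4) (4,2) (2,4) (2,2) (1,1) (0,0) [ray(1,1) blocked at (4,4)]
  WB@(4,4): attacks (3,3) [ray(-1,-1) blocked at (3,3)]
Union (7 distinct): (0,0) (1,1) (2,2) (2,4) (3,3) (4,2) (4,4)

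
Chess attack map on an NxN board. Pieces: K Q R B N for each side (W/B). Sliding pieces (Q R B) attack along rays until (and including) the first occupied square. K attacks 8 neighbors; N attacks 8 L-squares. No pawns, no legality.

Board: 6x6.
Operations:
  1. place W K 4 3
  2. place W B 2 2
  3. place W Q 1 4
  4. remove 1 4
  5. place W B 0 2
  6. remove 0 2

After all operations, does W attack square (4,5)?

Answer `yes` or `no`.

Op 1: place WK@(4,3)
Op 2: place WB@(2,2)
Op 3: place WQ@(1,4)
Op 4: remove (1,4)
Op 5: place WB@(0,2)
Op 6: remove (0,2)
Per-piece attacks for W:
  WB@(2,2): attacks (3,3) (4,4) (5,5) (3,1) (4,0) (1,3) (0,4) (1,1) (0,0)
  WK@(4,3): attacks (4,4) (4,2) (5,3) (3,3) (5,4) (5,2) (3,4) (3,2)
W attacks (4,5): no

Answer: no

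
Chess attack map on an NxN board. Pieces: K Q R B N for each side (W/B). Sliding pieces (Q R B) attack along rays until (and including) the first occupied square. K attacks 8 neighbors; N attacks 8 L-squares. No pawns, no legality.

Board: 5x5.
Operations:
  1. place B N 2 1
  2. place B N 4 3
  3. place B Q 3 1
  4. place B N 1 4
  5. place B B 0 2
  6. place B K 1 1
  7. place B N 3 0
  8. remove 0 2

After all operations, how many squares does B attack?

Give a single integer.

Op 1: place BN@(2,1)
Op 2: place BN@(4,3)
Op 3: place BQ@(3,1)
Op 4: place BN@(1,4)
Op 5: place BB@(0,2)
Op 6: place BK@(1,1)
Op 7: place BN@(3,0)
Op 8: remove (0,2)
Per-piece attacks for B:
  BK@(1,1): attacks (1,2) (1,0) (2,1) (0,1) (2,2) (2,0) (0,2) (0,0)
  BN@(1,4): attacks (2,2) (3,3) (0,2)
  BN@(2,1): attacks (3,3) (4,2) (1,3) (0,2) (4,0) (0,0)
  BN@(3,0): attacks (4,2) (2,2) (1,1)
  BQ@(3,1): attacks (3,2) (3,3) (3,4) (3,0) (4,1) (2,1) (4,2) (4,0) (2,2) (1,3) (0,4) (2,0) [ray(0,-1) blocked at (3,0); ray(-1,0) blocked at (2,1)]
  BN@(4,3): attacks (2,4) (3,1) (2,2)
Union (20 distinct): (0,0) (0,1) (0,2) (0,4) (1,0) (1,1) (1,2) (1,3) (2,0) (2,1) (2,2) (2,4) (3,0) (3,1) (3,2) (3,3) (3,4) (4,0) (4,1) (4,2)

Answer: 20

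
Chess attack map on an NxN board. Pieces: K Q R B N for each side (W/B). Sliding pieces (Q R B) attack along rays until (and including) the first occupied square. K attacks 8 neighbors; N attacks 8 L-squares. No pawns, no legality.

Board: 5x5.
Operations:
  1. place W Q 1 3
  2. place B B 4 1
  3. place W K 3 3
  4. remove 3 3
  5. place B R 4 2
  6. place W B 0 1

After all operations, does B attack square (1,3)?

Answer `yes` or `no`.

Op 1: place WQ@(1,3)
Op 2: place BB@(4,1)
Op 3: place WK@(3,3)
Op 4: remove (3,3)
Op 5: place BR@(4,2)
Op 6: place WB@(0,1)
Per-piece attacks for B:
  BB@(4,1): attacks (3,2) (2,3) (1,4) (3,0)
  BR@(4,2): attacks (4,3) (4,4) (4,1) (3,2) (2,2) (1,2) (0,2) [ray(0,-1) blocked at (4,1)]
B attacks (1,3): no

Answer: no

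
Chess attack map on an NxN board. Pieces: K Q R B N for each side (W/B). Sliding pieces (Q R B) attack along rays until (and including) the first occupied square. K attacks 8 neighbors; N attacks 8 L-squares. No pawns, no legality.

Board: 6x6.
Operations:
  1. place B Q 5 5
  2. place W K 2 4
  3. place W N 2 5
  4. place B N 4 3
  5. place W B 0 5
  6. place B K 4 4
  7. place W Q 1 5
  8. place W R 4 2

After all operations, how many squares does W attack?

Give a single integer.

Answer: 23

Derivation:
Op 1: place BQ@(5,5)
Op 2: place WK@(2,4)
Op 3: place WN@(2,5)
Op 4: place BN@(4,3)
Op 5: place WB@(0,5)
Op 6: place BK@(4,4)
Op 7: place WQ@(1,5)
Op 8: place WR@(4,2)
Per-piece attacks for W:
  WB@(0,5): attacks (1,4) (2,3) (3,2) (4,1) (5,0)
  WQ@(1,5): attacks (1,4) (1,3) (1,2) (1,1) (1,0) (2,5) (0,5) (2,4) (0,4) [ray(1,0) blocked at (2,5); ray(-1,0) blocked at (0,5); ray(1,-1) blocked at (2,4)]
  WK@(2,4): attacks (2,5) (2,3) (3,4) (1,4) (3,5) (3,3) (1,5) (1,3)
  WN@(2,5): attacks (3,3) (4,4) (1,3) (0,4)
  WR@(4,2): attacks (4,3) (4,1) (4,0) (5,2) (3,2) (2,2) (1,2) (0,2) [ray(0,1) blocked at (4,3)]
Union (23 distinct): (0,2) (0,4) (0,5) (1,0) (1,1) (1,2) (1,3) (1,4) (1,5) (2,2) (2,3) (2,4) (2,5) (3,2) (3,3) (3,4) (3,5) (4,0) (4,1) (4,3) (4,4) (5,0) (5,2)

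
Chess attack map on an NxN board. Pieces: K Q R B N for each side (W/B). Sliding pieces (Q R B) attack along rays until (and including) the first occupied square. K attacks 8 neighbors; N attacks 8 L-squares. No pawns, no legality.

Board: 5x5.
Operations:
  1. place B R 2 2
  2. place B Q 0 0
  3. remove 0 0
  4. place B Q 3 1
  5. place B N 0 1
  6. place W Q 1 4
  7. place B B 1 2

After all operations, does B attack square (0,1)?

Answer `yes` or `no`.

Op 1: place BR@(2,2)
Op 2: place BQ@(0,0)
Op 3: remove (0,0)
Op 4: place BQ@(3,1)
Op 5: place BN@(0,1)
Op 6: place WQ@(1,4)
Op 7: place BB@(1,2)
Per-piece attacks for B:
  BN@(0,1): attacks (1,3) (2,2) (2,0)
  BB@(1,2): attacks (2,3) (3,4) (2,1) (3,0) (0,3) (0,1) [ray(-1,-1) blocked at (0,1)]
  BR@(2,2): attacks (2,3) (2,4) (2,1) (2,0) (3,2) (4,2) (1,2) [ray(-1,0) blocked at (1,2)]
  BQ@(3,1): attacks (3,2) (3,3) (3,4) (3,0) (4,1) (2,1) (1,1) (0,1) (4,2) (4,0) (2,2) (2,0) [ray(-1,0) blocked at (0,1); ray(-1,1) blocked at (2,2)]
B attacks (0,1): yes

Answer: yes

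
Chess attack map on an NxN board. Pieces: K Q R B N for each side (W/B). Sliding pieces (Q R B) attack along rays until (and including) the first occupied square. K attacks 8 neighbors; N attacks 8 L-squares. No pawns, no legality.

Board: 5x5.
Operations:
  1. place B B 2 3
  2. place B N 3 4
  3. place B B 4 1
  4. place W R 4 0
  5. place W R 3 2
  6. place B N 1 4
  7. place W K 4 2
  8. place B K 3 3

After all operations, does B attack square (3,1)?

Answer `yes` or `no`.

Op 1: place BB@(2,3)
Op 2: place BN@(3,4)
Op 3: place BB@(4,1)
Op 4: place WR@(4,0)
Op 5: place WR@(3,2)
Op 6: place BN@(1,4)
Op 7: place WK@(4,2)
Op 8: place BK@(3,3)
Per-piece attacks for B:
  BN@(1,4): attacks (2,2) (3,3) (0,2)
  BB@(2,3): attacks (3,4) (3,2) (1,4) (1,2) (0,1) [ray(1,1) blocked at (3,4); ray(1,-1) blocked at (3,2); ray(-1,1) blocked at (1,4)]
  BK@(3,3): attacks (3,4) (3,2) (4,3) (2,3) (4,4) (4,2) (2,4) (2,2)
  BN@(3,4): attacks (4,2) (2,2) (1,3)
  BB@(4,1): attacks (3,2) (3,0) [ray(-1,1) blocked at (3,2)]
B attacks (3,1): no

Answer: no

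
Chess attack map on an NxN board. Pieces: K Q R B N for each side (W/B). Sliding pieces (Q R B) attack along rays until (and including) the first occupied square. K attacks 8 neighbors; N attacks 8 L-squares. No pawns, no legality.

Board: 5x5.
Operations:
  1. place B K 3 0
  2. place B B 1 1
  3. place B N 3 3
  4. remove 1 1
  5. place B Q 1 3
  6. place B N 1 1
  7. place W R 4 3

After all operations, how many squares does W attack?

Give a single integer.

Answer: 5

Derivation:
Op 1: place BK@(3,0)
Op 2: place BB@(1,1)
Op 3: place BN@(3,3)
Op 4: remove (1,1)
Op 5: place BQ@(1,3)
Op 6: place BN@(1,1)
Op 7: place WR@(4,3)
Per-piece attacks for W:
  WR@(4,3): attacks (4,4) (4,2) (4,1) (4,0) (3,3) [ray(-1,0) blocked at (3,3)]
Union (5 distinct): (3,3) (4,0) (4,1) (4,2) (4,4)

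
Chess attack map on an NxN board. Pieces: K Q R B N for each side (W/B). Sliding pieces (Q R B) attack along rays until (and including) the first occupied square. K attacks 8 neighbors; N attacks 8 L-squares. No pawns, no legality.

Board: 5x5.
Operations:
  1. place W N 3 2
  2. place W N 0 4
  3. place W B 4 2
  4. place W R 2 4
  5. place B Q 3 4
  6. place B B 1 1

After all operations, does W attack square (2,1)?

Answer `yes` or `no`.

Answer: yes

Derivation:
Op 1: place WN@(3,2)
Op 2: place WN@(0,4)
Op 3: place WB@(4,2)
Op 4: place WR@(2,4)
Op 5: place BQ@(3,4)
Op 6: place BB@(1,1)
Per-piece attacks for W:
  WN@(0,4): attacks (1,2) (2,3)
  WR@(2,4): attacks (2,3) (2,2) (2,1) (2,0) (3,4) (1,4) (0,4) [ray(1,0) blocked at (3,4); ray(-1,0) blocked at (0,4)]
  WN@(3,2): attacks (4,4) (2,4) (1,3) (4,0) (2,0) (1,1)
  WB@(4,2): attacks (3,3) (2,4) (3,1) (2,0) [ray(-1,1) blocked at (2,4)]
W attacks (2,1): yes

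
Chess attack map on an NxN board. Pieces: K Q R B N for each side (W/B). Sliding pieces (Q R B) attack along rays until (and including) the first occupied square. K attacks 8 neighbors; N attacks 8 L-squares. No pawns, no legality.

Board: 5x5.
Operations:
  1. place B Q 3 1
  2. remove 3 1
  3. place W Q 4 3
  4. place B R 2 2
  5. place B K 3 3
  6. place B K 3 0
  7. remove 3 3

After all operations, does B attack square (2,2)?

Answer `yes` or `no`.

Op 1: place BQ@(3,1)
Op 2: remove (3,1)
Op 3: place WQ@(4,3)
Op 4: place BR@(2,2)
Op 5: place BK@(3,3)
Op 6: place BK@(3,0)
Op 7: remove (3,3)
Per-piece attacks for B:
  BR@(2,2): attacks (2,3) (2,4) (2,1) (2,0) (3,2) (4,2) (1,2) (0,2)
  BK@(3,0): attacks (3,1) (4,0) (2,0) (4,1) (2,1)
B attacks (2,2): no

Answer: no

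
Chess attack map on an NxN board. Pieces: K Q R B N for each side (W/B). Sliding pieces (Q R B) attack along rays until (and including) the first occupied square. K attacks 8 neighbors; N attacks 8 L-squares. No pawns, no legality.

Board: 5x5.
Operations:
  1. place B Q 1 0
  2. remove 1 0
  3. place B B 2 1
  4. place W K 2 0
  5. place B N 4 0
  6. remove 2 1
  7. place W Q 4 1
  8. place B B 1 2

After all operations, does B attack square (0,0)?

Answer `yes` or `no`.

Answer: no

Derivation:
Op 1: place BQ@(1,0)
Op 2: remove (1,0)
Op 3: place BB@(2,1)
Op 4: place WK@(2,0)
Op 5: place BN@(4,0)
Op 6: remove (2,1)
Op 7: place WQ@(4,1)
Op 8: place BB@(1,2)
Per-piece attacks for B:
  BB@(1,2): attacks (2,3) (3,4) (2,1) (3,0) (0,3) (0,1)
  BN@(4,0): attacks (3,2) (2,1)
B attacks (0,0): no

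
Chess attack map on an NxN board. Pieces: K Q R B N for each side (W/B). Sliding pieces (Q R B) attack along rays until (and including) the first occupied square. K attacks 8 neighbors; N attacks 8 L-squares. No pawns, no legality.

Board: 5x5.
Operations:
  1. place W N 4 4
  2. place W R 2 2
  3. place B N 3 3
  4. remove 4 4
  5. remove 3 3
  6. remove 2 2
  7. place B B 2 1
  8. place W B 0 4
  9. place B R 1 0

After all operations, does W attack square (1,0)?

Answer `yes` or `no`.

Answer: no

Derivation:
Op 1: place WN@(4,4)
Op 2: place WR@(2,2)
Op 3: place BN@(3,3)
Op 4: remove (4,4)
Op 5: remove (3,3)
Op 6: remove (2,2)
Op 7: place BB@(2,1)
Op 8: place WB@(0,4)
Op 9: place BR@(1,0)
Per-piece attacks for W:
  WB@(0,4): attacks (1,3) (2,2) (3,1) (4,0)
W attacks (1,0): no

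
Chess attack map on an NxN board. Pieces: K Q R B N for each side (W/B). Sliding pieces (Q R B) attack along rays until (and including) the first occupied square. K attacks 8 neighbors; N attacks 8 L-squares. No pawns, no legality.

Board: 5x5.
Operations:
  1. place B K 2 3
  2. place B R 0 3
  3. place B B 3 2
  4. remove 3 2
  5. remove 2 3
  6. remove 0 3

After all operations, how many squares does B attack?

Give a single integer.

Answer: 0

Derivation:
Op 1: place BK@(2,3)
Op 2: place BR@(0,3)
Op 3: place BB@(3,2)
Op 4: remove (3,2)
Op 5: remove (2,3)
Op 6: remove (0,3)
Per-piece attacks for B:
Union (0 distinct): (none)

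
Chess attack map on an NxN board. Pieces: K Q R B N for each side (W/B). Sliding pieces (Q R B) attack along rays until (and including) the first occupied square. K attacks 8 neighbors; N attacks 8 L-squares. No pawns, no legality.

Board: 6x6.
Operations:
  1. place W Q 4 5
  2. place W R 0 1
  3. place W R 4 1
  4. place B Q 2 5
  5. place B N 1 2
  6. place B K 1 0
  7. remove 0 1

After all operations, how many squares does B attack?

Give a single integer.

Answer: 20

Derivation:
Op 1: place WQ@(4,5)
Op 2: place WR@(0,1)
Op 3: place WR@(4,1)
Op 4: place BQ@(2,5)
Op 5: place BN@(1,2)
Op 6: place BK@(1,0)
Op 7: remove (0,1)
Per-piece attacks for B:
  BK@(1,0): attacks (1,1) (2,0) (0,0) (2,1) (0,1)
  BN@(1,2): attacks (2,4) (3,3) (0,4) (2,0) (3,1) (0,0)
  BQ@(2,5): attacks (2,4) (2,3) (2,2) (2,1) (2,0) (3,5) (4,5) (1,5) (0,5) (3,4) (4,3) (5,2) (1,4) (0,3) [ray(1,0) blocked at (4,5)]
Union (20 distinct): (0,0) (0,1) (0,3) (0,4) (0,5) (1,1) (1,4) (1,5) (2,0) (2,1) (2,2) (2,3) (2,4) (3,1) (3,3) (3,4) (3,5) (4,3) (4,5) (5,2)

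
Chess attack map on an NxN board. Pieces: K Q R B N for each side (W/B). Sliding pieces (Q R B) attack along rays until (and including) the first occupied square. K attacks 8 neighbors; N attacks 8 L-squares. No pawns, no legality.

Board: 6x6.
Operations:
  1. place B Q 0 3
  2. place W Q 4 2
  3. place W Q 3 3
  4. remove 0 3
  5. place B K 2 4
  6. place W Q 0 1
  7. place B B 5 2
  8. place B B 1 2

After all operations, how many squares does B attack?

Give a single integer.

Answer: 15

Derivation:
Op 1: place BQ@(0,3)
Op 2: place WQ@(4,2)
Op 3: place WQ@(3,3)
Op 4: remove (0,3)
Op 5: place BK@(2,4)
Op 6: place WQ@(0,1)
Op 7: place BB@(5,2)
Op 8: place BB@(1,2)
Per-piece attacks for B:
  BB@(1,2): attacks (2,3) (3,4) (4,5) (2,1) (3,0) (0,3) (0,1) [ray(-1,-1) blocked at (0,1)]
  BK@(2,4): attacks (2,5) (2,3) (3,4) (1,4) (3,5) (3,3) (1,5) (1,3)
  BB@(5,2): attacks (4,3) (3,4) (2,5) (4,1) (3,0)
Union (15 distinct): (0,1) (0,3) (1,3) (1,4) (1,5) (2,1) (2,3) (2,5) (3,0) (3,3) (3,4) (3,5) (4,1) (4,3) (4,5)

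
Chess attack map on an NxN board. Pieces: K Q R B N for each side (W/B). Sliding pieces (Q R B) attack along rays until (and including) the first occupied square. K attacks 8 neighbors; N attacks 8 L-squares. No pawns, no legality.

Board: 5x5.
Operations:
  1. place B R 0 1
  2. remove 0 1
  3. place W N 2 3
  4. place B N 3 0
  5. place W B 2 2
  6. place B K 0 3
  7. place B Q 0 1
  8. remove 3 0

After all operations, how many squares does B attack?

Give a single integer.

Op 1: place BR@(0,1)
Op 2: remove (0,1)
Op 3: place WN@(2,3)
Op 4: place BN@(3,0)
Op 5: place WB@(2,2)
Op 6: place BK@(0,3)
Op 7: place BQ@(0,1)
Op 8: remove (3,0)
Per-piece attacks for B:
  BQ@(0,1): attacks (0,2) (0,3) (0,0) (1,1) (2,1) (3,1) (4,1) (1,2) (2,3) (1,0) [ray(0,1) blocked at (0,3); ray(1,1) blocked at (2,3)]
  BK@(0,3): attacks (0,4) (0,2) (1,3) (1,4) (1,2)
Union (13 distinct): (0,0) (0,2) (0,3) (0,4) (1,0) (1,1) (1,2) (1,3) (1,4) (2,1) (2,3) (3,1) (4,1)

Answer: 13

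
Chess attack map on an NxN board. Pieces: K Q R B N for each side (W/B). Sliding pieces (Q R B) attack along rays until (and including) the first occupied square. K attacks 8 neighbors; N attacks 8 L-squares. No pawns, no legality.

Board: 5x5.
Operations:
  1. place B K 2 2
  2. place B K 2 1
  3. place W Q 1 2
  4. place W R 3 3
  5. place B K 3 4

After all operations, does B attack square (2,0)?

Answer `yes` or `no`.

Answer: yes

Derivation:
Op 1: place BK@(2,2)
Op 2: place BK@(2,1)
Op 3: place WQ@(1,2)
Op 4: place WR@(3,3)
Op 5: place BK@(3,4)
Per-piece attacks for B:
  BK@(2,1): attacks (2,2) (2,0) (3,1) (1,1) (3,2) (3,0) (1,2) (1,0)
  BK@(2,2): attacks (2,3) (2,1) (3,2) (1,2) (3,3) (3,1) (1,3) (1,1)
  BK@(3,4): attacks (3,3) (4,4) (2,4) (4,3) (2,3)
B attacks (2,0): yes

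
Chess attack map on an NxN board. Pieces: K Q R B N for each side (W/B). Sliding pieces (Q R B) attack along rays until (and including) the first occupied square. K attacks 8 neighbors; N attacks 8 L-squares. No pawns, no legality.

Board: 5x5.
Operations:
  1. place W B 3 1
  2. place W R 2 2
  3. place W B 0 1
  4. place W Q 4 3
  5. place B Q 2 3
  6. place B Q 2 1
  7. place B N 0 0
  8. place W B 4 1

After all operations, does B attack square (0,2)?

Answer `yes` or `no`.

Op 1: place WB@(3,1)
Op 2: place WR@(2,2)
Op 3: place WB@(0,1)
Op 4: place WQ@(4,3)
Op 5: place BQ@(2,3)
Op 6: place BQ@(2,1)
Op 7: place BN@(0,0)
Op 8: place WB@(4,1)
Per-piece attacks for B:
  BN@(0,0): attacks (1,2) (2,1)
  BQ@(2,1): attacks (2,2) (2,0) (3,1) (1,1) (0,1) (3,2) (4,3) (3,0) (1,2) (0,3) (1,0) [ray(0,1) blocked at (2,2); ray(1,0) blocked at (3,1); ray(-1,0) blocked at (0,1); ray(1,1) blocked at (4,3)]
  BQ@(2,3): attacks (2,4) (2,2) (3,3) (4,3) (1,3) (0,3) (3,4) (3,2) (4,1) (1,4) (1,2) (0,1) [ray(0,-1) blocked at (2,2); ray(1,0) blocked at (4,3); ray(1,-1) blocked at (4,1); ray(-1,-1) blocked at (0,1)]
B attacks (0,2): no

Answer: no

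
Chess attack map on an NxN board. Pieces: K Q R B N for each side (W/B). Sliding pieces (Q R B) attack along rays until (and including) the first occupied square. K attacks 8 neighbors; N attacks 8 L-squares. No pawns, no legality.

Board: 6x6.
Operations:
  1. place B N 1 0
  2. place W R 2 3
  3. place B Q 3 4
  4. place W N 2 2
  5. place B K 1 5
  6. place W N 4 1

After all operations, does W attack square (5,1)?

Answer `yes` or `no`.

Op 1: place BN@(1,0)
Op 2: place WR@(2,3)
Op 3: place BQ@(3,4)
Op 4: place WN@(2,2)
Op 5: place BK@(1,5)
Op 6: place WN@(4,1)
Per-piece attacks for W:
  WN@(2,2): attacks (3,4) (4,3) (1,4) (0,3) (3,0) (4,1) (1,0) (0,1)
  WR@(2,3): attacks (2,4) (2,5) (2,2) (3,3) (4,3) (5,3) (1,3) (0,3) [ray(0,-1) blocked at (2,2)]
  WN@(4,1): attacks (5,3) (3,3) (2,2) (2,0)
W attacks (5,1): no

Answer: no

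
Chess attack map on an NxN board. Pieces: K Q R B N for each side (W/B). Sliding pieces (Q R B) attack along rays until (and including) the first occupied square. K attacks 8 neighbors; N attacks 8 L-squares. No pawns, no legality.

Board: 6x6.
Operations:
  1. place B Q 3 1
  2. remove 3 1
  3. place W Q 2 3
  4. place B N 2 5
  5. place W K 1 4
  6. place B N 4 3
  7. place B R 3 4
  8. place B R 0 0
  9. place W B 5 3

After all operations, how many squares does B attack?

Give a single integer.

Op 1: place BQ@(3,1)
Op 2: remove (3,1)
Op 3: place WQ@(2,3)
Op 4: place BN@(2,5)
Op 5: place WK@(1,4)
Op 6: place BN@(4,3)
Op 7: place BR@(3,4)
Op 8: place BR@(0,0)
Op 9: place WB@(5,3)
Per-piece attacks for B:
  BR@(0,0): attacks (0,1) (0,2) (0,3) (0,4) (0,5) (1,0) (2,0) (3,0) (4,0) (5,0)
  BN@(2,5): attacks (3,3) (4,4) (1,3) (0,4)
  BR@(3,4): attacks (3,5) (3,3) (3,2) (3,1) (3,0) (4,4) (5,4) (2,4) (1,4) [ray(-1,0) blocked at (1,4)]
  BN@(4,3): attacks (5,5) (3,5) (2,4) (5,1) (3,1) (2,2)
Union (22 distinct): (0,1) (0,2) (0,3) (0,4) (0,5) (1,0) (1,3) (1,4) (2,0) (2,2) (2,4) (3,0) (3,1) (3,2) (3,3) (3,5) (4,0) (4,4) (5,0) (5,1) (5,4) (5,5)

Answer: 22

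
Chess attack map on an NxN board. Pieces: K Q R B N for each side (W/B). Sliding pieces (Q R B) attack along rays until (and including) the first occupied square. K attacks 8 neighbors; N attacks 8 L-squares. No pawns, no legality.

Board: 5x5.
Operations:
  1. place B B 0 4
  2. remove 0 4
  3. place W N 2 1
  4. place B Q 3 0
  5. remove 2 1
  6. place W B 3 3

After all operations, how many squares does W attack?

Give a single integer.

Op 1: place BB@(0,4)
Op 2: remove (0,4)
Op 3: place WN@(2,1)
Op 4: place BQ@(3,0)
Op 5: remove (2,1)
Op 6: place WB@(3,3)
Per-piece attacks for W:
  WB@(3,3): attacks (4,4) (4,2) (2,4) (2,2) (1,1) (0,0)
Union (6 distinct): (0,0) (1,1) (2,2) (2,4) (4,2) (4,4)

Answer: 6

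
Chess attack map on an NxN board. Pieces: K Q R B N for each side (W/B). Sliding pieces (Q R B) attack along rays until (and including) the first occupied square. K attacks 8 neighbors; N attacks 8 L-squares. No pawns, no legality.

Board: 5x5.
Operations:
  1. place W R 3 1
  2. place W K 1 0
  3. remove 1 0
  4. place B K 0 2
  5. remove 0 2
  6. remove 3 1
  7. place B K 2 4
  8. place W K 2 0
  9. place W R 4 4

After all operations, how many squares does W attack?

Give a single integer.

Op 1: place WR@(3,1)
Op 2: place WK@(1,0)
Op 3: remove (1,0)
Op 4: place BK@(0,2)
Op 5: remove (0,2)
Op 6: remove (3,1)
Op 7: place BK@(2,4)
Op 8: place WK@(2,0)
Op 9: place WR@(4,4)
Per-piece attacks for W:
  WK@(2,0): attacks (2,1) (3,0) (1,0) (3,1) (1,1)
  WR@(4,4): attacks (4,3) (4,2) (4,1) (4,0) (3,4) (2,4) [ray(-1,0) blocked at (2,4)]
Union (11 distinct): (1,0) (1,1) (2,1) (2,4) (3,0) (3,1) (3,4) (4,0) (4,1) (4,2) (4,3)

Answer: 11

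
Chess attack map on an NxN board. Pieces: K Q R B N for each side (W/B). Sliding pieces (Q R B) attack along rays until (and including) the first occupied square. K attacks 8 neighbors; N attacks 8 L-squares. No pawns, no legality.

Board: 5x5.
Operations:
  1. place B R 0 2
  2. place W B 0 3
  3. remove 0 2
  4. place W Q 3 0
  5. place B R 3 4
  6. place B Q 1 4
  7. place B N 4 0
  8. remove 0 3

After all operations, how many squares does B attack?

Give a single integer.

Answer: 17

Derivation:
Op 1: place BR@(0,2)
Op 2: place WB@(0,3)
Op 3: remove (0,2)
Op 4: place WQ@(3,0)
Op 5: place BR@(3,4)
Op 6: place BQ@(1,4)
Op 7: place BN@(4,0)
Op 8: remove (0,3)
Per-piece attacks for B:
  BQ@(1,4): attacks (1,3) (1,2) (1,1) (1,0) (2,4) (3,4) (0,4) (2,3) (3,2) (4,1) (0,3) [ray(1,0) blocked at (3,4)]
  BR@(3,4): attacks (3,3) (3,2) (3,1) (3,0) (4,4) (2,4) (1,4) [ray(0,-1) blocked at (3,0); ray(-1,0) blocked at (1,4)]
  BN@(4,0): attacks (3,2) (2,1)
Union (17 distinct): (0,3) (0,4) (1,0) (1,1) (1,2) (1,3) (1,4) (2,1) (2,3) (2,4) (3,0) (3,1) (3,2) (3,3) (3,4) (4,1) (4,4)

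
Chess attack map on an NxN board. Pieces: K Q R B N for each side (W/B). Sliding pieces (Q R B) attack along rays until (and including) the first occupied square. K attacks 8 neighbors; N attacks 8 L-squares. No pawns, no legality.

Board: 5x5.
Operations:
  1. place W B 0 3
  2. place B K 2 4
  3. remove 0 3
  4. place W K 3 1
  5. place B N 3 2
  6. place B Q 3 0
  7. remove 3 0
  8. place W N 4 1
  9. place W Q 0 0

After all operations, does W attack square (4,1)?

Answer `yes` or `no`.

Op 1: place WB@(0,3)
Op 2: place BK@(2,4)
Op 3: remove (0,3)
Op 4: place WK@(3,1)
Op 5: place BN@(3,2)
Op 6: place BQ@(3,0)
Op 7: remove (3,0)
Op 8: place WN@(4,1)
Op 9: place WQ@(0,0)
Per-piece attacks for W:
  WQ@(0,0): attacks (0,1) (0,2) (0,3) (0,4) (1,0) (2,0) (3,0) (4,0) (1,1) (2,2) (3,3) (4,4)
  WK@(3,1): attacks (3,2) (3,0) (4,1) (2,1) (4,2) (4,0) (2,2) (2,0)
  WN@(4,1): attacks (3,3) (2,2) (2,0)
W attacks (4,1): yes

Answer: yes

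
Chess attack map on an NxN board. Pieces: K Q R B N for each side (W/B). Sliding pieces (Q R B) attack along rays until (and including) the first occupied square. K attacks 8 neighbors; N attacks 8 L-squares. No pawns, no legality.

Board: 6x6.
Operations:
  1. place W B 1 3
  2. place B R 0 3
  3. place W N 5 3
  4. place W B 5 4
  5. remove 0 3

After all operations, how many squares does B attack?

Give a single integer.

Op 1: place WB@(1,3)
Op 2: place BR@(0,3)
Op 3: place WN@(5,3)
Op 4: place WB@(5,4)
Op 5: remove (0,3)
Per-piece attacks for B:
Union (0 distinct): (none)

Answer: 0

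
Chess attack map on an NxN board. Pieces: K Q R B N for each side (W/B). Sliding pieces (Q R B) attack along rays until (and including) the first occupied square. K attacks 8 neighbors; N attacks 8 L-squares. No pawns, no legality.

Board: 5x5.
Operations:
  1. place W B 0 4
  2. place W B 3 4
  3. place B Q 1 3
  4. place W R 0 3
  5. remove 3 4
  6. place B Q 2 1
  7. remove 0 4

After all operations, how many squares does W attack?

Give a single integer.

Answer: 5

Derivation:
Op 1: place WB@(0,4)
Op 2: place WB@(3,4)
Op 3: place BQ@(1,3)
Op 4: place WR@(0,3)
Op 5: remove (3,4)
Op 6: place BQ@(2,1)
Op 7: remove (0,4)
Per-piece attacks for W:
  WR@(0,3): attacks (0,4) (0,2) (0,1) (0,0) (1,3) [ray(1,0) blocked at (1,3)]
Union (5 distinct): (0,0) (0,1) (0,2) (0,4) (1,3)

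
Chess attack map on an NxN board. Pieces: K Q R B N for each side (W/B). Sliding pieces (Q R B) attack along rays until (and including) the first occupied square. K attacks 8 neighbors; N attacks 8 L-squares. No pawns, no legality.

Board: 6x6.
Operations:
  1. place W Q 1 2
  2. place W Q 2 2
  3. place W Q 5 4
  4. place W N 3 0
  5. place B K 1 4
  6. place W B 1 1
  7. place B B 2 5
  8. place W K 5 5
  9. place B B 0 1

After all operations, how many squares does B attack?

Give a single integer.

Op 1: place WQ@(1,2)
Op 2: place WQ@(2,2)
Op 3: place WQ@(5,4)
Op 4: place WN@(3,0)
Op 5: place BK@(1,4)
Op 6: place WB@(1,1)
Op 7: place BB@(2,5)
Op 8: place WK@(5,5)
Op 9: place BB@(0,1)
Per-piece attacks for B:
  BB@(0,1): attacks (1,2) (1,0) [ray(1,1) blocked at (1,2)]
  BK@(1,4): attacks (1,5) (1,3) (2,4) (0,4) (2,5) (2,3) (0,5) (0,3)
  BB@(2,5): attacks (3,4) (4,3) (5,2) (1,4) [ray(-1,-1) blocked at (1,4)]
Union (14 distinct): (0,3) (0,4) (0,5) (1,0) (1,2) (1,3) (1,4) (1,5) (2,3) (2,4) (2,5) (3,4) (4,3) (5,2)

Answer: 14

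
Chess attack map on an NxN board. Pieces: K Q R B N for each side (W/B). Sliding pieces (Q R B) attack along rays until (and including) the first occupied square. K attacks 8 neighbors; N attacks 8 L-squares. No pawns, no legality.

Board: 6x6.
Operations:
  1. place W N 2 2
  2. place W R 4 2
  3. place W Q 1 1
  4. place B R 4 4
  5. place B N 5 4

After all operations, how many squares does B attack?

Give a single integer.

Op 1: place WN@(2,2)
Op 2: place WR@(4,2)
Op 3: place WQ@(1,1)
Op 4: place BR@(4,4)
Op 5: place BN@(5,4)
Per-piece attacks for B:
  BR@(4,4): attacks (4,5) (4,3) (4,2) (5,4) (3,4) (2,4) (1,4) (0,4) [ray(0,-1) blocked at (4,2); ray(1,0) blocked at (5,4)]
  BN@(5,4): attacks (3,5) (4,2) (3,3)
Union (10 distinct): (0,4) (1,4) (2,4) (3,3) (3,4) (3,5) (4,2) (4,3) (4,5) (5,4)

Answer: 10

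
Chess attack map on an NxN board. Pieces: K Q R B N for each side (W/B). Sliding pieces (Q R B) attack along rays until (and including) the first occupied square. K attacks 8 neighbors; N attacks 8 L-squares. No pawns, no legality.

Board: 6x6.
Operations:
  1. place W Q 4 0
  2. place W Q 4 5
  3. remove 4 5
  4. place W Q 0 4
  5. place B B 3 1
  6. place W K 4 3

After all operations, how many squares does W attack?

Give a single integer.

Answer: 26

Derivation:
Op 1: place WQ@(4,0)
Op 2: place WQ@(4,5)
Op 3: remove (4,5)
Op 4: place WQ@(0,4)
Op 5: place BB@(3,1)
Op 6: place WK@(4,3)
Per-piece attacks for W:
  WQ@(0,4): attacks (0,5) (0,3) (0,2) (0,1) (0,0) (1,4) (2,4) (3,4) (4,4) (5,4) (1,5) (1,3) (2,2) (3,1) [ray(1,-1) blocked at (3,1)]
  WQ@(4,0): attacks (4,1) (4,2) (4,3) (5,0) (3,0) (2,0) (1,0) (0,0) (5,1) (3,1) [ray(0,1) blocked at (4,3); ray(-1,1) blocked at (3,1)]
  WK@(4,3): attacks (4,4) (4,2) (5,3) (3,3) (5,4) (5,2) (3,4) (3,2)
Union (26 distinct): (0,0) (0,1) (0,2) (0,3) (0,5) (1,0) (1,3) (1,4) (1,5) (2,0) (2,2) (2,4) (3,0) (3,1) (3,2) (3,3) (3,4) (4,1) (4,2) (4,3) (4,4) (5,0) (5,1) (5,2) (5,3) (5,4)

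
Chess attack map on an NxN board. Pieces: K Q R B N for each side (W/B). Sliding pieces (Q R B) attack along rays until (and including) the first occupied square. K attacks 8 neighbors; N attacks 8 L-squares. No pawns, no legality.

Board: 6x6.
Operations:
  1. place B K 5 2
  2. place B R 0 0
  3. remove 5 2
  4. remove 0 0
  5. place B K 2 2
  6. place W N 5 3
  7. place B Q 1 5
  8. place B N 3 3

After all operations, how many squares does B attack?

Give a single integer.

Answer: 20

Derivation:
Op 1: place BK@(5,2)
Op 2: place BR@(0,0)
Op 3: remove (5,2)
Op 4: remove (0,0)
Op 5: place BK@(2,2)
Op 6: place WN@(5,3)
Op 7: place BQ@(1,5)
Op 8: place BN@(3,3)
Per-piece attacks for B:
  BQ@(1,5): attacks (1,4) (1,3) (1,2) (1,1) (1,0) (2,5) (3,5) (4,5) (5,5) (0,5) (2,4) (3,3) (0,4) [ray(1,-1) blocked at (3,3)]
  BK@(2,2): attacks (2,3) (2,1) (3,2) (1,2) (3,3) (3,1) (1,3) (1,1)
  BN@(3,3): attacks (4,5) (5,4) (2,5) (1,4) (4,1) (5,2) (2,1) (1,2)
Union (20 distinct): (0,4) (0,5) (1,0) (1,1) (1,2) (1,3) (1,4) (2,1) (2,3) (2,4) (2,5) (3,1) (3,2) (3,3) (3,5) (4,1) (4,5) (5,2) (5,4) (5,5)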